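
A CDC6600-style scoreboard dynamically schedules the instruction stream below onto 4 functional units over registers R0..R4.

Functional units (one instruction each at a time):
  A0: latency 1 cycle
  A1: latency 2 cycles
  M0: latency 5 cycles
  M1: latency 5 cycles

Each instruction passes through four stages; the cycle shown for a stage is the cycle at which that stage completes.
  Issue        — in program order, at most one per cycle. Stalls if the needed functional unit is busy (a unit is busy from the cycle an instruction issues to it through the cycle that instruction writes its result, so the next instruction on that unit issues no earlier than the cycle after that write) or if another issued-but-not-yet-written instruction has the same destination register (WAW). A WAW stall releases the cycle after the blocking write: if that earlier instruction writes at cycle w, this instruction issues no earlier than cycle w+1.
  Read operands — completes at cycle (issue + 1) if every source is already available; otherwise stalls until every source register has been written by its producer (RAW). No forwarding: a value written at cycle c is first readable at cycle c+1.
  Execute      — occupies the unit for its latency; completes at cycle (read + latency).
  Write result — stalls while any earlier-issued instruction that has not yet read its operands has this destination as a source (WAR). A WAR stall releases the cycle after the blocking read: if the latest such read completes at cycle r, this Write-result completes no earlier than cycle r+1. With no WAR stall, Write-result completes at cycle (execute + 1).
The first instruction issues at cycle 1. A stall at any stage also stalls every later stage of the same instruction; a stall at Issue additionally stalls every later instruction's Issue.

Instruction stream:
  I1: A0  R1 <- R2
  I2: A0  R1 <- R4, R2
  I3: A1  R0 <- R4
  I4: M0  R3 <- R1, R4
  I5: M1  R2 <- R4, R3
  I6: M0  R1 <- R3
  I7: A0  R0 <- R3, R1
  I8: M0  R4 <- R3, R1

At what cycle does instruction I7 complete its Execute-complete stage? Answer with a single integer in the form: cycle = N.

cycle = 25

I1 -> (1, 2, 3, 4)
I2 -> (5, 6, 7, 8)  // struct: A0 busy until I1 writes@4
I3 -> (6, 7, 9, 10)
I4 -> (7, 9, 14, 15)  // RAW R1: wait I2 write@8
I5 -> (8, 16, 21, 22)  // RAW R3: wait I4 write@15
I6 -> (16, 17, 22, 23)  // struct: M0 busy until I4 writes@15
I7 -> (17, 24, 25, 26)  // RAW R1: wait I6 write@23
I8 -> (24, 25, 30, 31)  // struct: M0 busy until I6 writes@23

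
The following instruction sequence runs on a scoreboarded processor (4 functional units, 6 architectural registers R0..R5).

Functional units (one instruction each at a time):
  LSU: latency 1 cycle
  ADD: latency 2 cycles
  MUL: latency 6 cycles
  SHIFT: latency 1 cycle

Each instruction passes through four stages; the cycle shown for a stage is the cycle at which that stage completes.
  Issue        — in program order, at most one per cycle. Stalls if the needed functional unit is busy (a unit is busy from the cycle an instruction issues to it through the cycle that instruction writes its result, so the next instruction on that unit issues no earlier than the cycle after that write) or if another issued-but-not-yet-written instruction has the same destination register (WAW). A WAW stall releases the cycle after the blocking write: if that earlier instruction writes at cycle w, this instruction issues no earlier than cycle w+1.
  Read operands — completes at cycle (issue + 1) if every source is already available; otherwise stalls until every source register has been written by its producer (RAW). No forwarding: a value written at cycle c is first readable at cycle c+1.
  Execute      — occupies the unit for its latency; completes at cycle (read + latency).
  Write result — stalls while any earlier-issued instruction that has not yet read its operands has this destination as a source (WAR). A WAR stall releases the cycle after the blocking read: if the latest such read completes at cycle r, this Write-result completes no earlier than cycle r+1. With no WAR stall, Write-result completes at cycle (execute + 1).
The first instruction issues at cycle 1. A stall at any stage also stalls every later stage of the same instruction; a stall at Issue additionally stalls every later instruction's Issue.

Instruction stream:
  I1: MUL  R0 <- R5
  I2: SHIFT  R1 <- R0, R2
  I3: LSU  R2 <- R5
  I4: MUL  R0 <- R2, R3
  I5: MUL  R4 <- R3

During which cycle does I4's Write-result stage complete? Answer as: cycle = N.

[1] I1 dispatched to MUL
[2] I1 operands ready; I2 dispatched to SHIFT
[3] I3 dispatched to LSU
[4] I3 operands ready
[5] I3 complete
[8] I1 complete
[9] R0←I1
[10] I2 operands ready; I4 dispatched to MUL
[11] I2 complete; R2←I3
[12] R1←I2; I4 operands ready
[18] I4 complete
[19] R0←I4
[20] I5 dispatched to MUL
[21] I5 operands ready
[27] I5 complete
[28] R4←I5

cycle = 19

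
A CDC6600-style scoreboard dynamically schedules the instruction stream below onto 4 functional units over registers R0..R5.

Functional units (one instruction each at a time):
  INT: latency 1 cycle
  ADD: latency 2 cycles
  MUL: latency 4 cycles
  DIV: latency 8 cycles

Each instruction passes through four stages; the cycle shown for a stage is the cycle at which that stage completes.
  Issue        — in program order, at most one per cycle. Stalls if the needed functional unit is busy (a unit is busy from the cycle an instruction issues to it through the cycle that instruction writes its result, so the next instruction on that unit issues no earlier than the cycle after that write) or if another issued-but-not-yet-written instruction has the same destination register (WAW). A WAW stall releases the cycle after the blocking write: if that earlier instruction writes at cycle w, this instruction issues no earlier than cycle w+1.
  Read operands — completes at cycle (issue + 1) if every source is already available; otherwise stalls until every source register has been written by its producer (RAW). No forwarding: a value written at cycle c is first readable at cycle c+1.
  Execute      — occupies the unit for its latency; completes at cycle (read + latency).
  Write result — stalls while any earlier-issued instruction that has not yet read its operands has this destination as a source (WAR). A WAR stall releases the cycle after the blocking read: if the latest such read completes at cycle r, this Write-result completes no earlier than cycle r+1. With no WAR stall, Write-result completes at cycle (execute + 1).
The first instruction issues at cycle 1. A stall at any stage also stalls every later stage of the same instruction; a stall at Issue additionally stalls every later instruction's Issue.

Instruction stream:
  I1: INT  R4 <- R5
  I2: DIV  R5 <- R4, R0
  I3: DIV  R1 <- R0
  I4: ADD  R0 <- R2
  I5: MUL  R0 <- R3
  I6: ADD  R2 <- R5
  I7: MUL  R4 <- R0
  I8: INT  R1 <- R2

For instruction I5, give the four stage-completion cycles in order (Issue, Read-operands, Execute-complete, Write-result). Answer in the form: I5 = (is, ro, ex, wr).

t=1  I1 issues→INT
t=2  I1 reads; I2 issues→DIV
t=3  I1 exec-done
t=4  I1 writes R4
t=5  I2 reads
t=13  I2 exec-done
t=14  I2 writes R5
t=15  I3 issues→DIV
t=16  I3 reads; I4 issues→ADD
t=17  I4 reads
t=19  I4 exec-done
t=20  I4 writes R0
t=21  I5 issues→MUL
t=22  I5 reads; I6 issues→ADD
t=23  I6 reads
t=24  I3 exec-done
t=25  I3 writes R1; I6 exec-done
t=26  I5 exec-done; I6 writes R2
t=27  I5 writes R0
t=28  I7 issues→MUL
t=29  I7 reads; I8 issues→INT
t=30  I8 reads
t=31  I8 exec-done
t=32  I8 writes R1
t=33  I7 exec-done
t=34  I7 writes R4

I5 = (21, 22, 26, 27)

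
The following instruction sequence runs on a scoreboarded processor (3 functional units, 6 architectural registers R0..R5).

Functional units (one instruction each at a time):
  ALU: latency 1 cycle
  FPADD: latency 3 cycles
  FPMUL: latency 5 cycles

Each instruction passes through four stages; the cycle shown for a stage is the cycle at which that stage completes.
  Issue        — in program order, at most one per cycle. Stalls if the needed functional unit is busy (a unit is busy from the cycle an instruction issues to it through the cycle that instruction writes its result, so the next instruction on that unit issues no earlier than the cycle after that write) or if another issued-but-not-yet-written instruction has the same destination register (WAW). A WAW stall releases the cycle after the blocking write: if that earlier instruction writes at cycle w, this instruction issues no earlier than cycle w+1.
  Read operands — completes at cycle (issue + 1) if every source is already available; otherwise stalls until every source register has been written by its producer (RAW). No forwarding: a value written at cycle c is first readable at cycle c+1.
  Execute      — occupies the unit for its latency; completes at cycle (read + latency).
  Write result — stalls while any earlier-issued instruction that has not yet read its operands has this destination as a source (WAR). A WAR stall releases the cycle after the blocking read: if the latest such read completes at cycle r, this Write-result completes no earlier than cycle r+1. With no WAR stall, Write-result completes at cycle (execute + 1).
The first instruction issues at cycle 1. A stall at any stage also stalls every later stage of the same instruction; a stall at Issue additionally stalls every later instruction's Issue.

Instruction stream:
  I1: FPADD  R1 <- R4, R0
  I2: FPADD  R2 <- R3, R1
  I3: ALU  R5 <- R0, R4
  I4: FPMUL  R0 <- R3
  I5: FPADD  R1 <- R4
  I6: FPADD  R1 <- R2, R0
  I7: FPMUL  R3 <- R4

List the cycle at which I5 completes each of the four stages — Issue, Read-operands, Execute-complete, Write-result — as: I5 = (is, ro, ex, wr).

t=1  I1 dispatched to FPADD
t=2  I1 operands ready
t=5  I1 complete
t=6  R1←I1
t=7  I2 dispatched to FPADD
t=8  I2 operands ready · I3 dispatched to ALU
t=9  I3 operands ready · I4 dispatched to FPMUL
t=10  I3 complete · I4 operands ready
t=11  I2 complete · R5←I3
t=12  R2←I2
t=13  I5 dispatched to FPADD
t=14  I5 operands ready
t=15  I4 complete
t=16  R0←I4
t=17  I5 complete
t=18  R1←I5
t=19  I6 dispatched to FPADD
t=20  I6 operands ready · I7 dispatched to FPMUL
t=21  I7 operands ready
t=23  I6 complete
t=24  R1←I6
t=26  I7 complete
t=27  R3←I7

I5 = (13, 14, 17, 18)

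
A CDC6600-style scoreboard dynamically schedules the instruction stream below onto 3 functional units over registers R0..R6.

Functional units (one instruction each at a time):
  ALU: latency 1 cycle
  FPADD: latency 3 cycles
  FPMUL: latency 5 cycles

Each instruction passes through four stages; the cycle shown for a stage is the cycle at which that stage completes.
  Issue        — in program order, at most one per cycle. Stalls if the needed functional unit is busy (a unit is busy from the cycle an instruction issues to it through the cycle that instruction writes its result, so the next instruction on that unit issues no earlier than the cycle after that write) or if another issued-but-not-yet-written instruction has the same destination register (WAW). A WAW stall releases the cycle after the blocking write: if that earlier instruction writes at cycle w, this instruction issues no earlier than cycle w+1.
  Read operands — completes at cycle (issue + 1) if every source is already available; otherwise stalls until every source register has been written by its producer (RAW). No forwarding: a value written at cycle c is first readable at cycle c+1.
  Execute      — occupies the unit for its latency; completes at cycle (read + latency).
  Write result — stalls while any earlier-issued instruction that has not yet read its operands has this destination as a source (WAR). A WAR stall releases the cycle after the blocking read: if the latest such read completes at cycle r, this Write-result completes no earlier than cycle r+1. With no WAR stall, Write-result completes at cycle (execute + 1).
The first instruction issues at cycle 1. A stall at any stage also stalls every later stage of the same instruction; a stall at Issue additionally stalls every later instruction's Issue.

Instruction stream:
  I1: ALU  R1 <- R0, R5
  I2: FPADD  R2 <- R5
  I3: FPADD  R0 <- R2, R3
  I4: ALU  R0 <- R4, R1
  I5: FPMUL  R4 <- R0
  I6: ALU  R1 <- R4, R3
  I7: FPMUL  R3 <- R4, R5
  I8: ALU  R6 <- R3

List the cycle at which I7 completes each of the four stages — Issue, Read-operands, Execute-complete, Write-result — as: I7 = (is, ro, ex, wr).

I7 = (25, 26, 31, 32)

c1: I1→ALU
c2: I1 RO, I2→FPADD
c3: I1 EX, I2 RO
c4: I1 WR R1
c6: I2 EX
c7: I2 WR R2
c8: I3→FPADD
c9: I3 RO
c12: I3 EX
c13: I3 WR R0
c14: I4→ALU
c15: I4 RO, I5→FPMUL
c16: I4 EX
c17: I4 WR R0
c18: I5 RO, I6→ALU
c23: I5 EX
c24: I5 WR R4
c25: I6 RO, I7→FPMUL
c26: I6 EX, I7 RO
c27: I6 WR R1
c28: I8→ALU
c31: I7 EX
c32: I7 WR R3
c33: I8 RO
c34: I8 EX
c35: I8 WR R6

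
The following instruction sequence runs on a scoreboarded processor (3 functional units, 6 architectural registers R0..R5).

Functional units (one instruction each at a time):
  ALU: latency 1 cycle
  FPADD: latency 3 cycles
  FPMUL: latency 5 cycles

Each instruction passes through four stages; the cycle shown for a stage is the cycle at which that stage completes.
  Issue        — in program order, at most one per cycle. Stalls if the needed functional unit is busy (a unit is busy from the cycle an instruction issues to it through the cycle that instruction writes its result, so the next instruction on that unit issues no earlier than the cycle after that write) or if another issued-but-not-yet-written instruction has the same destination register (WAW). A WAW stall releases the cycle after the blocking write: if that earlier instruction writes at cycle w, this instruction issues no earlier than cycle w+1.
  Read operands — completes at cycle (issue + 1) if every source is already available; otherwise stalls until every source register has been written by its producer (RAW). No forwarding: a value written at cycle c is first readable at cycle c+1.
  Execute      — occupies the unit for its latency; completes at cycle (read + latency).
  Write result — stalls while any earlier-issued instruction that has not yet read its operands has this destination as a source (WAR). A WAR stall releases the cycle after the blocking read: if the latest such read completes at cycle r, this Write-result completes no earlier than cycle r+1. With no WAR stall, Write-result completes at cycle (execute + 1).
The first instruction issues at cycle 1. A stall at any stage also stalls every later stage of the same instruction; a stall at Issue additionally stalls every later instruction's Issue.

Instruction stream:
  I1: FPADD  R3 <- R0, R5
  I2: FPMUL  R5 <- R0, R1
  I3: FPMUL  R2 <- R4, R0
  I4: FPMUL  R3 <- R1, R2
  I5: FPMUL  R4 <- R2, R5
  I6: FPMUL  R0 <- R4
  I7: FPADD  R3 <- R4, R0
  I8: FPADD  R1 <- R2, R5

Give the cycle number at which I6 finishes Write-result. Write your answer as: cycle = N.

cycle = 41

1) issue 1, read 2, done 5, write 6
2) issue 2, read 3, done 8, write 9
3) issue 10, read 11, done 16, write 17  <struct: FPMUL busy until I2 writes@9>
4) issue 18, read 19, done 24, write 25  <struct: FPMUL busy until I3 writes@17>
5) issue 26, read 27, done 32, write 33  <struct: FPMUL busy until I4 writes@25>
6) issue 34, read 35, done 40, write 41  <struct: FPMUL busy until I5 writes@33>
7) issue 35, read 42, done 45, write 46  <RAW R0: wait I6 write@41>
8) issue 47, read 48, done 51, write 52  <struct: FPADD busy until I7 writes@46>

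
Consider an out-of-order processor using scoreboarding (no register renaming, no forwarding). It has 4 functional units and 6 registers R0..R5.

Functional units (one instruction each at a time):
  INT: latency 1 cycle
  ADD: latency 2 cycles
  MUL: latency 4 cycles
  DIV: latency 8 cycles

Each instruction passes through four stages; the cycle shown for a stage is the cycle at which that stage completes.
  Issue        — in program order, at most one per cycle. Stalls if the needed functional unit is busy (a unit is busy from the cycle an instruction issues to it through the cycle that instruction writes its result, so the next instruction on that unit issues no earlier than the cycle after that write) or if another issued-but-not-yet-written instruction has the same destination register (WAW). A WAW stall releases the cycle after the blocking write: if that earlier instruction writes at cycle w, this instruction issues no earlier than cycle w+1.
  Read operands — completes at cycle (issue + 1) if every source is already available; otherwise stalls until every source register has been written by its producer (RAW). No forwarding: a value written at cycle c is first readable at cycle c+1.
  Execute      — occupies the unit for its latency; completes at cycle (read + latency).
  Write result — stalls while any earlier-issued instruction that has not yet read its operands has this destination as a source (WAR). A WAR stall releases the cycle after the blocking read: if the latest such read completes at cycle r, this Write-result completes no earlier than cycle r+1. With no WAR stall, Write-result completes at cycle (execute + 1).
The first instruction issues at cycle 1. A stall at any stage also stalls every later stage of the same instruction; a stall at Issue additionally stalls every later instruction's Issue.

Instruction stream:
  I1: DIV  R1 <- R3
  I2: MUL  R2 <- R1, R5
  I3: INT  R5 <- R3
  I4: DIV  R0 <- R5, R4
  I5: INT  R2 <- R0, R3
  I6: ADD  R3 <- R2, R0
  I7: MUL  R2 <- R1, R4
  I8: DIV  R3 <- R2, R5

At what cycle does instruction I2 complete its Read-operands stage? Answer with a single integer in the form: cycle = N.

cycle = 12

[1] issue I1 (DIV)
[2] I1 read-ops, issue I2 (MUL)
[3] issue I3 (INT)
[4] I3 read-ops
[5] I3 finished on INT
[10] I1 finished on DIV
[11] I1→R1
[12] I2 read-ops, issue I4 (DIV)
[13] I3→R5
[14] I4 read-ops
[16] I2 finished on MUL
[17] I2→R2
[18] issue I5 (INT)
[19] issue I6 (ADD)
[22] I4 finished on DIV
[23] I4→R0
[24] I5 read-ops
[25] I5 finished on INT
[26] I5→R2
[27] I6 read-ops, issue I7 (MUL)
[28] I7 read-ops
[29] I6 finished on ADD
[30] I6→R3
[31] issue I8 (DIV)
[32] I7 finished on MUL
[33] I7→R2
[34] I8 read-ops
[42] I8 finished on DIV
[43] I8→R3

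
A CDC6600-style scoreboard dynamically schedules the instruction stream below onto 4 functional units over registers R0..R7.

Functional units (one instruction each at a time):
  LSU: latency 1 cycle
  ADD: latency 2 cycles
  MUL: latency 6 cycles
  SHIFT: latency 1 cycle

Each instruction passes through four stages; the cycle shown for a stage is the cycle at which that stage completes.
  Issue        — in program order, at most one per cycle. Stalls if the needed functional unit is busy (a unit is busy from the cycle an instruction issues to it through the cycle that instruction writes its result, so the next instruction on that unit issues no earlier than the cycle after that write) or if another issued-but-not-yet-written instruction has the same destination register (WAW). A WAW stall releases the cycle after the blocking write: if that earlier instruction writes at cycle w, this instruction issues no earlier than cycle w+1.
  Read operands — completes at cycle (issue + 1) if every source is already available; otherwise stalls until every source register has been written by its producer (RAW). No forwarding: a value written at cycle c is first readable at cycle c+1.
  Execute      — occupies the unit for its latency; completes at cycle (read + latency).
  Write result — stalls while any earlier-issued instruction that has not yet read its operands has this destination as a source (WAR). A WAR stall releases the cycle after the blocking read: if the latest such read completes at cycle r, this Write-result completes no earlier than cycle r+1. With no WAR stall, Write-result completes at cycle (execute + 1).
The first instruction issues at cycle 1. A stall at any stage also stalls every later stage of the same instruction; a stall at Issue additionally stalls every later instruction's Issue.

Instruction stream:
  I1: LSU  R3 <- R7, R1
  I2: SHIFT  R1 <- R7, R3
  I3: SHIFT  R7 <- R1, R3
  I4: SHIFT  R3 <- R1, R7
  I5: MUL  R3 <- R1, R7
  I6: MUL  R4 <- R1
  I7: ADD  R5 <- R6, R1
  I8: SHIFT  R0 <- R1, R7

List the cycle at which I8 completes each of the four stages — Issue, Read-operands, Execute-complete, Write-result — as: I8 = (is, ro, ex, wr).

I8 = (27, 28, 29, 30)

c1: I1→LSU
c2: I1 RO; I2→SHIFT
c3: I1 EX
c4: I1 WR R3
c5: I2 RO
c6: I2 EX
c7: I2 WR R1
c8: I3→SHIFT
c9: I3 RO
c10: I3 EX
c11: I3 WR R7
c12: I4→SHIFT
c13: I4 RO
c14: I4 EX
c15: I4 WR R3
c16: I5→MUL
c17: I5 RO
c23: I5 EX
c24: I5 WR R3
c25: I6→MUL
c26: I6 RO; I7→ADD
c27: I7 RO; I8→SHIFT
c28: I8 RO
c29: I7 EX; I8 EX
c30: I7 WR R5; I8 WR R0
c32: I6 EX
c33: I6 WR R4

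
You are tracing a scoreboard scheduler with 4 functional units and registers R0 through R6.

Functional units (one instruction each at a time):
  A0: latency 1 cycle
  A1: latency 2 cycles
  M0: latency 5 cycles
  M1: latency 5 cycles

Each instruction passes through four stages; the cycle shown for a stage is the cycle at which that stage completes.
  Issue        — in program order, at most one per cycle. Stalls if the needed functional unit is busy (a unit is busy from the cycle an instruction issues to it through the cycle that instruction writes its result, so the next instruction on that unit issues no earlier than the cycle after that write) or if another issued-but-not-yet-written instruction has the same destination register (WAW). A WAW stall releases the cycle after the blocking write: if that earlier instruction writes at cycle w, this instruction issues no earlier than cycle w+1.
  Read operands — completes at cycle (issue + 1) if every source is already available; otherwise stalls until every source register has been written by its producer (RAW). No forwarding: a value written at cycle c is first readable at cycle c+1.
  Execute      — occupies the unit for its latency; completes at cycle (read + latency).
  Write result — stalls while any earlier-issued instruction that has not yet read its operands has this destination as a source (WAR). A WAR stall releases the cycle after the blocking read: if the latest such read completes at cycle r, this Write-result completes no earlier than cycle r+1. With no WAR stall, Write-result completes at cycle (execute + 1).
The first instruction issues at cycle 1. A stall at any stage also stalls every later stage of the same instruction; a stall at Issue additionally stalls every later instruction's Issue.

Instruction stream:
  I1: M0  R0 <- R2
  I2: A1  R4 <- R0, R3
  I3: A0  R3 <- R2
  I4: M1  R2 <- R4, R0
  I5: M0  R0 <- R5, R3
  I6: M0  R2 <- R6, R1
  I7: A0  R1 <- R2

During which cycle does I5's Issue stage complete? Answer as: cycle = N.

t=1  issue I1 (M0)
t=2  I1 read-ops · issue I2 (A1)
t=3  issue I3 (A0)
t=4  I3 read-ops · issue I4 (M1)
t=5  I3 finished on A0
t=7  I1 finished on M0
t=8  I1→R0
t=9  I2 read-ops · issue I5 (M0)
t=10  I3→R3
t=11  I2 finished on A1 · I5 read-ops
t=12  I2→R4
t=13  I4 read-ops
t=16  I5 finished on M0
t=17  I5→R0
t=18  I4 finished on M1
t=19  I4→R2
t=20  issue I6 (M0)
t=21  I6 read-ops · issue I7 (A0)
t=26  I6 finished on M0
t=27  I6→R2
t=28  I7 read-ops
t=29  I7 finished on A0
t=30  I7→R1

cycle = 9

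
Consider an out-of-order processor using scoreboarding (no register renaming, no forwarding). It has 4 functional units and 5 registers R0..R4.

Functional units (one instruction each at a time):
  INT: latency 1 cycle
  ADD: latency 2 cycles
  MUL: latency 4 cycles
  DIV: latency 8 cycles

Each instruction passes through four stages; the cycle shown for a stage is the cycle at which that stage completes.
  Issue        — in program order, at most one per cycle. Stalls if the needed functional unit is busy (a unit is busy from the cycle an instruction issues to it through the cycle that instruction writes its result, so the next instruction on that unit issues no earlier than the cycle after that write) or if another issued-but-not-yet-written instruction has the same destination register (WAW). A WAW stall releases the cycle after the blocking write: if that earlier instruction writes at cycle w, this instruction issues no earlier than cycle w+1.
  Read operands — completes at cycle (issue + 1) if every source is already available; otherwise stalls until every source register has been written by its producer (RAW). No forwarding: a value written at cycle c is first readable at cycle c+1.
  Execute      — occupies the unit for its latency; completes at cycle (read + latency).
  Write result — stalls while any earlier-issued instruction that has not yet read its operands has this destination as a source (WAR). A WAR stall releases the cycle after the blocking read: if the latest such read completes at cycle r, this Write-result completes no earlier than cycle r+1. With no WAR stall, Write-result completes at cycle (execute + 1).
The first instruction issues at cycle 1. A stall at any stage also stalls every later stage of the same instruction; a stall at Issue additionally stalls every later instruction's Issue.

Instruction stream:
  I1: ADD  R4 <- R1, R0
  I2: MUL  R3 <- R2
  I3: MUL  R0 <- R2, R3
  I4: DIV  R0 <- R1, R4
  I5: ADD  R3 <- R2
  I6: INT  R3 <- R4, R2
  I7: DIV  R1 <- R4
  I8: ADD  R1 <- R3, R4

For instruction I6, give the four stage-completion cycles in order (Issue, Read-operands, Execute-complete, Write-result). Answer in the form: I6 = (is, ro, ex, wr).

I6 = (22, 23, 24, 25)

c1: I1→ADD
c2: I1 RO, I2→MUL
c3: I2 RO
c4: I1 EX
c5: I1 WR R4
c7: I2 EX
c8: I2 WR R3
c9: I3→MUL
c10: I3 RO
c14: I3 EX
c15: I3 WR R0
c16: I4→DIV
c17: I4 RO, I5→ADD
c18: I5 RO
c20: I5 EX
c21: I5 WR R3
c22: I6→INT
c23: I6 RO
c24: I6 EX
c25: I4 EX, I6 WR R3
c26: I4 WR R0
c27: I7→DIV
c28: I7 RO
c36: I7 EX
c37: I7 WR R1
c38: I8→ADD
c39: I8 RO
c41: I8 EX
c42: I8 WR R1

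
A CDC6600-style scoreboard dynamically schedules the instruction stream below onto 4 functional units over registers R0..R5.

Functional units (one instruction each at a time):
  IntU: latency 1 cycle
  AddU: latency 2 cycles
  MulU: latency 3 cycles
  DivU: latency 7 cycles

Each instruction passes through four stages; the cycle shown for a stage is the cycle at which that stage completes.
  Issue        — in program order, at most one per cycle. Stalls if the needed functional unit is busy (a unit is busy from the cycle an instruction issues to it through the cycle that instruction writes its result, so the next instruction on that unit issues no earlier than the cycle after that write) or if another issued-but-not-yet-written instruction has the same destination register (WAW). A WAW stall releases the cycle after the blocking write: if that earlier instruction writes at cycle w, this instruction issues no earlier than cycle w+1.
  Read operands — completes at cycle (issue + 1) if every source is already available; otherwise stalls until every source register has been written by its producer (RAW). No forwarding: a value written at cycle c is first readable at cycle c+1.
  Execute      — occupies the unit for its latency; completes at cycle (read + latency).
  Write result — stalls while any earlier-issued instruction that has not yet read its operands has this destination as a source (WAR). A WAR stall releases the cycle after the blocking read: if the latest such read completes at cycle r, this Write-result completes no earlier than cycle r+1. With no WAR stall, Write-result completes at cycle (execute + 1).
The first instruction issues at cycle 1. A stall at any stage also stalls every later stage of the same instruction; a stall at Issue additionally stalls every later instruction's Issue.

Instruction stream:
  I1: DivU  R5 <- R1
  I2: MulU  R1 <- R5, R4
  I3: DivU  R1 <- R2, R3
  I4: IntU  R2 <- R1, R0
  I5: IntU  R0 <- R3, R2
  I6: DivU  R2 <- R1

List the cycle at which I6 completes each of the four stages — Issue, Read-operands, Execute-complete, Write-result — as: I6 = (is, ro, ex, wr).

I6 = (30, 31, 38, 39)

t=1  I1→DivU
t=2  I1 RO · I2→MulU
t=9  I1 EX
t=10  I1 WR R5
t=11  I2 RO
t=14  I2 EX
t=15  I2 WR R1
t=16  I3→DivU
t=17  I3 RO · I4→IntU
t=24  I3 EX
t=25  I3 WR R1
t=26  I4 RO
t=27  I4 EX
t=28  I4 WR R2
t=29  I5→IntU
t=30  I5 RO · I6→DivU
t=31  I5 EX · I6 RO
t=32  I5 WR R0
t=38  I6 EX
t=39  I6 WR R2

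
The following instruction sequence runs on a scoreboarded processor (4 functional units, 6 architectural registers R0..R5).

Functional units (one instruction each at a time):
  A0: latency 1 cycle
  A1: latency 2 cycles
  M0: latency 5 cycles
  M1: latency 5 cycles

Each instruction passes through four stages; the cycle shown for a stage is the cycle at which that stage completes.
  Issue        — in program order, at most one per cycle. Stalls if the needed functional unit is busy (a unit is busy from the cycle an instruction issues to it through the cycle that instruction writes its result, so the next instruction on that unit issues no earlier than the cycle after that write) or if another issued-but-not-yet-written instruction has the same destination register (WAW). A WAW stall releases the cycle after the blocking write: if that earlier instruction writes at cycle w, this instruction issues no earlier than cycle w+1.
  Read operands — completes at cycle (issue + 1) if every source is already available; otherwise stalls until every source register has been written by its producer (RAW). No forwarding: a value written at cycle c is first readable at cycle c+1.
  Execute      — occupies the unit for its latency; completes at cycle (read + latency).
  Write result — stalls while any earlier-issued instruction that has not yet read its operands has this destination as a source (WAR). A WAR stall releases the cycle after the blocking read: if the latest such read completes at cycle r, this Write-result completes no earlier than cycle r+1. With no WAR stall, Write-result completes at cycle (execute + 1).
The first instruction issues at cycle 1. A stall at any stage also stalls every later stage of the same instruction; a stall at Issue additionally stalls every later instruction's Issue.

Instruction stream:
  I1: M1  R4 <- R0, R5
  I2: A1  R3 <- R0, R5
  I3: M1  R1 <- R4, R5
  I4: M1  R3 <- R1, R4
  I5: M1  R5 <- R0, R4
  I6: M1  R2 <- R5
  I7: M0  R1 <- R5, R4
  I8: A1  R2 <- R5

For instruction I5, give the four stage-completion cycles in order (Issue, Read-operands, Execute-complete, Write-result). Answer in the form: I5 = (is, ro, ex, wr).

I5 = (25, 26, 31, 32)

cycle 1: I1 issues→M1
cycle 2: I1 reads | I2 issues→A1
cycle 3: I2 reads
cycle 5: I2 exec-done
cycle 6: I2 writes R3
cycle 7: I1 exec-done
cycle 8: I1 writes R4
cycle 9: I3 issues→M1
cycle 10: I3 reads
cycle 15: I3 exec-done
cycle 16: I3 writes R1
cycle 17: I4 issues→M1
cycle 18: I4 reads
cycle 23: I4 exec-done
cycle 24: I4 writes R3
cycle 25: I5 issues→M1
cycle 26: I5 reads
cycle 31: I5 exec-done
cycle 32: I5 writes R5
cycle 33: I6 issues→M1
cycle 34: I6 reads | I7 issues→M0
cycle 35: I7 reads
cycle 39: I6 exec-done
cycle 40: I6 writes R2 | I7 exec-done
cycle 41: I7 writes R1 | I8 issues→A1
cycle 42: I8 reads
cycle 44: I8 exec-done
cycle 45: I8 writes R2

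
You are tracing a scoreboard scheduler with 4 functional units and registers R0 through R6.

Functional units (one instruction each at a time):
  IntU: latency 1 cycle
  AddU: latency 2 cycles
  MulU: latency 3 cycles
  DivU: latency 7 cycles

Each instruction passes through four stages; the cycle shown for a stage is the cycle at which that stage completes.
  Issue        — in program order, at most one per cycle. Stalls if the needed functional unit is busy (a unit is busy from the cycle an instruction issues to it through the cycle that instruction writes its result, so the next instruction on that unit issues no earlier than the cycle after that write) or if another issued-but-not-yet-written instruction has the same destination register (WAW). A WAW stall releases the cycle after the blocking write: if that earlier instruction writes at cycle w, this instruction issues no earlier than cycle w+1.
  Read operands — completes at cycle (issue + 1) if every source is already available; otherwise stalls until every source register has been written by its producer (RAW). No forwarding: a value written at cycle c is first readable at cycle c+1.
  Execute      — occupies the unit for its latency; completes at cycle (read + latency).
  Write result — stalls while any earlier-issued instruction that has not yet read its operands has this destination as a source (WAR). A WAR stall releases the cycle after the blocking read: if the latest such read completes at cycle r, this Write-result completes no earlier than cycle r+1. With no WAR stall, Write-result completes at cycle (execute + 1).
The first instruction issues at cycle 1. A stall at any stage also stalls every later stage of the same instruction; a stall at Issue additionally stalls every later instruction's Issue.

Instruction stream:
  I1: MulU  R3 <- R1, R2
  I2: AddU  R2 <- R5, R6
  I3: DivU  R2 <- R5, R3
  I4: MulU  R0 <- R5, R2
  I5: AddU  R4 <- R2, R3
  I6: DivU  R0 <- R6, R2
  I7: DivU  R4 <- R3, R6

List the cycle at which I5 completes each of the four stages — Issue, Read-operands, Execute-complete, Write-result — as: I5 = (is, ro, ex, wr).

I5 = (9, 17, 19, 20)

I1 -> (1, 2, 5, 6)
I2 -> (2, 3, 5, 6)
I3 -> (7, 8, 15, 16)  // WAW R2: wait I2 write@6
I4 -> (8, 17, 20, 21)  // RAW R2: wait I3 write@16
I5 -> (9, 17, 19, 20)  // RAW R2: wait I3 write@16
I6 -> (22, 23, 30, 31)  // WAW R0: wait I4 write@21
I7 -> (32, 33, 40, 41)  // struct: DivU busy until I6 writes@31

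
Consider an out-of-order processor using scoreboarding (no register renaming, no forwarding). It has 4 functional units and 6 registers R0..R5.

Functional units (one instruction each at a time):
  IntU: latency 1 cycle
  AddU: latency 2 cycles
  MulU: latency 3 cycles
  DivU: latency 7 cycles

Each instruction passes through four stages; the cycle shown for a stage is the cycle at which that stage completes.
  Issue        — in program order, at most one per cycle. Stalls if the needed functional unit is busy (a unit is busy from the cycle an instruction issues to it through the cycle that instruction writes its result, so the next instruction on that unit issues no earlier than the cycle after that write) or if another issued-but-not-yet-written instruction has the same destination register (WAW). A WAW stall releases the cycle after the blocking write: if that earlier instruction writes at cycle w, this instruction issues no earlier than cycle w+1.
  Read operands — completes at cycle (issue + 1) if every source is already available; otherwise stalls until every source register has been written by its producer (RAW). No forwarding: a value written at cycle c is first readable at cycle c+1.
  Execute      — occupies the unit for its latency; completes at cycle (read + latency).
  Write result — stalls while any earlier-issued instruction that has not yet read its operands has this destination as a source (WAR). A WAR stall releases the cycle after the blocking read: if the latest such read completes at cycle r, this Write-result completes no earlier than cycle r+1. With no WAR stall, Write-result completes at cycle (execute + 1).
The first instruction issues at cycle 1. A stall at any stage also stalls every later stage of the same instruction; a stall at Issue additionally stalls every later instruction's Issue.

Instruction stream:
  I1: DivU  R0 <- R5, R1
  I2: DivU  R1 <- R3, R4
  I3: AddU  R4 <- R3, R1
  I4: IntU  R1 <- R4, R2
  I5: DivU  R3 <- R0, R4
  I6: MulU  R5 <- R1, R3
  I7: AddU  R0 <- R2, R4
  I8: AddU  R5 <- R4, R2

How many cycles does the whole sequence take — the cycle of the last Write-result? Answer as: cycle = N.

cycle = 43

  I1 | 1 | 2 | 9 | 10
  I2 | 11 | 12 | 19 | 20   struct: DivU busy until I1 writes@10
  I3 | 12 | 21 | 23 | 24   RAW R1: wait I2 write@20
  I4 | 21 | 25 | 26 | 27   WAW R1: wait I2 write@20 · RAW R4: wait I3 write@24
  I5 | 22 | 25 | 32 | 33   RAW R4: wait I3 write@24
  I6 | 23 | 34 | 37 | 38   RAW R3: wait I5 write@33
  I7 | 25 | 26 | 28 | 29   struct: AddU busy until I3 writes@24
  I8 | 39 | 40 | 42 | 43   WAW R5: wait I6 write@38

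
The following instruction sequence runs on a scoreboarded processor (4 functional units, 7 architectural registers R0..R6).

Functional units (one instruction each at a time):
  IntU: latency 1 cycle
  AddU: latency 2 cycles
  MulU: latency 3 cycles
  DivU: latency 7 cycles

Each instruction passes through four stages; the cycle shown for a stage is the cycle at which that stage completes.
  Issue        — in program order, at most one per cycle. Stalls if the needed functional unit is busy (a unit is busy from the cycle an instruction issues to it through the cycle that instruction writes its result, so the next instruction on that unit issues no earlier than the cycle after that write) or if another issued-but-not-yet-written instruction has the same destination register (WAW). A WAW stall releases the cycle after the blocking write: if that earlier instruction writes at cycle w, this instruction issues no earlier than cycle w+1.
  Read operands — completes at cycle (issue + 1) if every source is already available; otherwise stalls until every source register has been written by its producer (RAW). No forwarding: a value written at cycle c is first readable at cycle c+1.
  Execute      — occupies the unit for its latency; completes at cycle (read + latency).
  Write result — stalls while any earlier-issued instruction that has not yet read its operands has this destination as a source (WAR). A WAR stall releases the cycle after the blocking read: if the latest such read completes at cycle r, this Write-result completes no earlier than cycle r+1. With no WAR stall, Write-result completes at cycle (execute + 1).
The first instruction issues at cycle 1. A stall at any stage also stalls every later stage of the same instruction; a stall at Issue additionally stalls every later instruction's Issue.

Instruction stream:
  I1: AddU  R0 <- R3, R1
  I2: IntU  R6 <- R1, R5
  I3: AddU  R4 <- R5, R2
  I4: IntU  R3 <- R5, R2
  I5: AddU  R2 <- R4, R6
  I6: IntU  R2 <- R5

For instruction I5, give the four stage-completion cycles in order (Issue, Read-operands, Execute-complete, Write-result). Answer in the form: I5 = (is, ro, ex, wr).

I5 = (11, 12, 14, 15)

  I1 | 1 | 2 | 4 | 5
  I2 | 2 | 3 | 4 | 5
  I3 | 6 | 7 | 9 | 10   struct: AddU busy until I1 writes@5
  I4 | 7 | 8 | 9 | 10
  I5 | 11 | 12 | 14 | 15   struct: AddU busy until I3 writes@10
  I6 | 16 | 17 | 18 | 19   WAW R2: wait I5 write@15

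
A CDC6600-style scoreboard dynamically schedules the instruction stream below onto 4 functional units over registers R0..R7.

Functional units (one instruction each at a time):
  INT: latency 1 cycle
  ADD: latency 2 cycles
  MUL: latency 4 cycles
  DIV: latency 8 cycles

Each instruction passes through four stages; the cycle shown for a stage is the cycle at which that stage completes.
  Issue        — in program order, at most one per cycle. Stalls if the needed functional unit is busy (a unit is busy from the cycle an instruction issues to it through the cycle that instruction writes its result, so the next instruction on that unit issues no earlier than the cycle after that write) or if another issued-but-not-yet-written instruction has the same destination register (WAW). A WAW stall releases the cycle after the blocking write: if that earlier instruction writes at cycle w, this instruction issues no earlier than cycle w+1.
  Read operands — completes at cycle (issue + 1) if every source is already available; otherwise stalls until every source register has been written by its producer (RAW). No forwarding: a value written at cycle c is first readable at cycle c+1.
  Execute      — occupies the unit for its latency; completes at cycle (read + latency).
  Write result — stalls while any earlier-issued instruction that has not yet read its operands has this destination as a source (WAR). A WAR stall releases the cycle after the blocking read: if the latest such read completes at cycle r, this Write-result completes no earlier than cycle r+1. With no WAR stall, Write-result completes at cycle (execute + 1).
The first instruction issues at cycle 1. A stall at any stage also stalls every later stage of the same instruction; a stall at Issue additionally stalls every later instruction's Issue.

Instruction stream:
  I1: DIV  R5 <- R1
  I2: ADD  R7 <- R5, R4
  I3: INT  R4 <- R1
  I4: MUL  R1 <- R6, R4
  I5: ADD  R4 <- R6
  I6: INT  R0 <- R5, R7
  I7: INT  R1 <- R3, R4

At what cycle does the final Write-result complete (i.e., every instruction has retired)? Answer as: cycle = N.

cycle = 24

c1: I1 issues→DIV
c2: I1 reads, I2 issues→ADD
c3: I3 issues→INT
c4: I3 reads, I4 issues→MUL
c5: I3 exec-done
c10: I1 exec-done
c11: I1 writes R5
c12: I2 reads
c13: I3 writes R4
c14: I2 exec-done, I4 reads
c15: I2 writes R7
c16: I5 issues→ADD
c17: I5 reads, I6 issues→INT
c18: I4 exec-done, I6 reads
c19: I4 writes R1, I5 exec-done, I6 exec-done
c20: I5 writes R4, I6 writes R0
c21: I7 issues→INT
c22: I7 reads
c23: I7 exec-done
c24: I7 writes R1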